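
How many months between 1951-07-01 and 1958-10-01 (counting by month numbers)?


From July 1951 to October 1958
7 years * 12 = 84 months, plus 3 months = 87

87 months


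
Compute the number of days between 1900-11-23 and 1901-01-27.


From 1900-11-23 to 1901-01-27
1900-11-23: days before November = 31 + 28 + 31 + 30 + 31 + 30 + 31 + 31 + 30 + 31 = 304 (1900 is not a leap year); day of year = 304 + 23 = 327
1901-01-27: day of year = 27
Rest of 1900: 365 - 327 = 38
Total = 38 + 27 = 65

65 days


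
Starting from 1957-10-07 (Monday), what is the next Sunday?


Current: Monday
Target: Sunday
Days ahead: 6

Next Sunday: 1957-10-13


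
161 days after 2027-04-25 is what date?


Start: 2027-04-25, add 161 days
April 2027 has 30 days: 30 - 25 = 5 days to April 30 -> 156 left
May 2027 has 31 days -> 125 left
June 2027 has 30 days -> 95 left
July 2027 has 31 days -> 64 left
August 2027 has 31 days -> 33 left
September 2027 has 30 days -> 3 left
October 2027: 3 <= 31 -> lands on October 3

Result: 2027-10-03


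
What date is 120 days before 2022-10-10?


Start: 2022-10-10, subtract 120 days
Back 10 days from October 10 reaches September 30, 2022 -> 110 left
September 2022 has 30 days -> back to August 31, 2022 -> 80 left
August 2022 has 31 days -> back to July 31, 2022 -> 49 left
July 2022 has 31 days -> back to June 30, 2022 -> 18 left
June 2022: 30 - 18 = 12 -> lands on June 12

Result: 2022-06-12


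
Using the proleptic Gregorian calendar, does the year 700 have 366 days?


Gregorian leap year rule: divisible by 4, but not by 100, unless also by 400.
700 is divisible by 100 but not 400 -> not a leap year

No


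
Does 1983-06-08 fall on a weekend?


Anchor: Jan 1, 1983. With p = 1983 - 1 = 1982: (p + p//4 - p//100 + p//400) mod 7 = (1982 + 495 - 19 + 4) mod 7 = 2462 mod 7 = 5 -> Saturday (Mon=0 ... Sun=6)
Day of year: 159; offset = 158
Weekday index = (5 + 158) mod 7 = 2 -> Wednesday
Weekend days: Saturday, Sunday

No


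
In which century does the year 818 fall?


Century = (year - 1) // 100 + 1
= (818 - 1) // 100 + 1
= 817 // 100 + 1
= 8 + 1

9th century


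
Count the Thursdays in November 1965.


November 1965 has 30 days
Anchor: Jan 1, 1965. With p = 1965 - 1 = 1964: (p + p//4 - p//100 + p//400) mod 7 = (1964 + 491 - 19 + 4) mod 7 = 2440 mod 7 = 4 -> Friday (Mon=0 ... Sun=6)
Days before November (Jan-Oct): 304; November 1 index = (4 + 304) mod 7 = 0 -> Monday
First Thursday is November 4
Thursdays: 4, 11, 18, 25

4 Thursdays


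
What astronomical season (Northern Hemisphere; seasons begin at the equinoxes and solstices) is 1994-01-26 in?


Date: January 26
Astronomical Winter (approx.; exact equinox/solstice day varies by year): December 21 to March 19
January 26 falls within the Winter window

Winter


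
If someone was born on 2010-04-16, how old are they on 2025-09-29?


Birth: 2010-04-16
Reference: 2025-09-29
Year difference: 2025 - 2010 = 15

15 years old


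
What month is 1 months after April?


April is month 4
4 + 1 = 5

May


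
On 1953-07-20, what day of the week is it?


Date: July 20, 1953
Anchor: Jan 1, 1953. With p = 1953 - 1 = 1952: (p + p//4 - p//100 + p//400) mod 7 = (1952 + 488 - 19 + 4) mod 7 = 2425 mod 7 = 3 -> Thursday (Mon=0 ... Sun=6)
Days before July (Jan-Jun): 181; offset = 181 + 20 - 1 = 200
Weekday index = (3 + 200) mod 7 = 0

Day of the week: Monday


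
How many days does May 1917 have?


May 1917

31 days


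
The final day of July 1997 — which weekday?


July 1997 has 31 days
Anchor: Jan 1, 1997. With p = 1997 - 1 = 1996: (p + p//4 - p//100 + p//400) mod 7 = (1996 + 499 - 19 + 4) mod 7 = 2480 mod 7 = 2 -> Wednesday (Mon=0 ... Sun=6)
Days before July (Jan-Jun): 181; July 1 index = (2 + 181) mod 7 = 1 -> Tuesday
Last day offset: 31 - 1 = 30 days
Weekday index = (1 + 30) mod 7 = 3

Thursday, July 31


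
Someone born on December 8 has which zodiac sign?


Date: December 8
Conventional tropical zodiac dates: Sagittarius from November 22 onward; Capricorn starts December 22
December 8 falls within the Sagittarius range

Sagittarius


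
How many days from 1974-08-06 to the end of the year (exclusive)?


Day of year: 218 of 365
Remaining = 365 - 218

147 days


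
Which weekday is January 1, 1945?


Target: January 1, 1945
Anchor: Jan 1, 1945. With p = 1945 - 1 = 1944: (p + p//4 - p//100 + p//400) mod 7 = (1944 + 486 - 19 + 4) mod 7 = 2415 mod 7 = 0 -> Monday (Mon=0 ... Sun=6)
Offset from anchor: 0 days
Weekday index = (0 + 0) mod 7 = 0

Monday


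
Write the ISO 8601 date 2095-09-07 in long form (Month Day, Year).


ISO 2095-09-07 parses as year=2095, month=09, day=07
Month 9 -> September

September 7, 2095


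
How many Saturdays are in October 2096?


October 2096 has 31 days
Anchor: Jan 1, 2096. With p = 2096 - 1 = 2095: (p + p//4 - p//100 + p//400) mod 7 = (2095 + 523 - 20 + 5) mod 7 = 2603 mod 7 = 6 -> Sunday (Mon=0 ... Sun=6)
Days before October (Jan-Sep): 274; October 1 index = (6 + 274) mod 7 = 0 -> Monday
First Saturday is October 6
Saturdays: 6, 13, 20, 27

4 Saturdays


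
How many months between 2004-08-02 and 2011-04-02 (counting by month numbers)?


From August 2004 to April 2011
7 years * 12 = 84 months, minus 4 months = 80

80 months


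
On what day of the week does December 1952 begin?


Target: December 1, 1952
Anchor: Jan 1, 1952. With p = 1952 - 1 = 1951: (p + p//4 - p//100 + p//400) mod 7 = (1951 + 487 - 19 + 4) mod 7 = 2423 mod 7 = 1 -> Tuesday (Mon=0 ... Sun=6)
Days before December (Jan-Nov): 335 days
Weekday index = (1 + 335) mod 7 = 0

Monday


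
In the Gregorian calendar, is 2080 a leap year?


Gregorian leap year rule: divisible by 4, but not by 100, unless also by 400.
2080 is divisible by 4 but not 100 -> leap year

Yes


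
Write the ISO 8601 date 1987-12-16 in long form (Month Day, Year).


ISO 1987-12-16 parses as year=1987, month=12, day=16
Month 12 -> December

December 16, 1987


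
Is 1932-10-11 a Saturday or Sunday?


Anchor: Jan 1, 1932. With p = 1932 - 1 = 1931: (p + p//4 - p//100 + p//400) mod 7 = (1931 + 482 - 19 + 4) mod 7 = 2398 mod 7 = 4 -> Friday (Mon=0 ... Sun=6)
Day of year: 285; offset = 284
Weekday index = (4 + 284) mod 7 = 1 -> Tuesday
Weekend days: Saturday, Sunday

No


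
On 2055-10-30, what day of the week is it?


Date: October 30, 2055
Anchor: Jan 1, 2055. With p = 2055 - 1 = 2054: (p + p//4 - p//100 + p//400) mod 7 = (2054 + 513 - 20 + 5) mod 7 = 2552 mod 7 = 4 -> Friday (Mon=0 ... Sun=6)
Days before October (Jan-Sep): 273; offset = 273 + 30 - 1 = 302
Weekday index = (4 + 302) mod 7 = 5

Day of the week: Saturday


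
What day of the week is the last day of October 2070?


October 2070 has 31 days
Anchor: Jan 1, 2070. With p = 2070 - 1 = 2069: (p + p//4 - p//100 + p//400) mod 7 = (2069 + 517 - 20 + 5) mod 7 = 2571 mod 7 = 2 -> Wednesday (Mon=0 ... Sun=6)
Days before October (Jan-Sep): 273; October 1 index = (2 + 273) mod 7 = 2 -> Wednesday
Last day offset: 31 - 1 = 30 days
Weekday index = (2 + 30) mod 7 = 4

Friday, October 31


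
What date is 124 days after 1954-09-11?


Start: 1954-09-11, add 124 days
September 1954 has 30 days: 30 - 11 = 19 days to September 30 -> 105 left
October 1954 has 31 days -> 74 left
November 1954 has 30 days -> 44 left
December 1954 has 31 days -> 13 left
January 1955: 13 <= 31 -> lands on January 13

Result: 1955-01-13


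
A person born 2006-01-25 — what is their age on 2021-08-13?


Birth: 2006-01-25
Reference: 2021-08-13
Year difference: 2021 - 2006 = 15

15 years old


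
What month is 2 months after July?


July is month 7
7 + 2 = 9

September


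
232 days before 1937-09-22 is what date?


Start: 1937-09-22, subtract 232 days
Back 22 days from September 22 reaches August 31, 1937 -> 210 left
August 1937 has 31 days -> back to July 31, 1937 -> 179 left
July 1937 has 31 days -> back to June 30, 1937 -> 148 left
June 1937 has 30 days -> back to May 31, 1937 -> 118 left
May 1937 has 31 days -> back to April 30, 1937 -> 87 left
April 1937 has 30 days -> back to March 31, 1937 -> 57 left
March 1937 has 31 days -> back to February 28, 1937 -> 26 left
February 1937: 28 - 26 = 2 -> lands on February 2

Result: 1937-02-02


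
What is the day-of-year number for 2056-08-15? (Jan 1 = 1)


Date: August 15, 2056
Days in months 1 through 7: 213
Plus 15 days in August

Day of year: 228


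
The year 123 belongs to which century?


Century = (year - 1) // 100 + 1
= (123 - 1) // 100 + 1
= 122 // 100 + 1
= 1 + 1

2nd century


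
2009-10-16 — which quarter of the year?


Month: October (month 10)
Q1: Jan-Mar, Q2: Apr-Jun, Q3: Jul-Sep, Q4: Oct-Dec

Q4


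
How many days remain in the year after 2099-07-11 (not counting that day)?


Day of year: 192 of 365
Remaining = 365 - 192

173 days


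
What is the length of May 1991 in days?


May 1991

31 days


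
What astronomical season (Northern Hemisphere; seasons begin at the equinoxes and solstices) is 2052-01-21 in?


Date: January 21
Astronomical Winter (approx.; exact equinox/solstice day varies by year): December 21 to March 19
January 21 falls within the Winter window

Winter


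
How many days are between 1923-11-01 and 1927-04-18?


From 1923-11-01 to 1927-04-18
1923-11-01: days before November = 31 + 28 + 31 + 30 + 31 + 30 + 31 + 31 + 30 + 31 = 304 (1923 is not a leap year); day of year = 304 + 1 = 305
1927-04-18: days before April = 31 + 28 + 31 = 90 (1927 is not a leap year); day of year = 90 + 18 = 108
Rest of 1923: 365 - 305 = 60
Full years 1924 (366), 1925 (365), 1926 (365): 1096
Total = 60 + 1096 + 108 = 1264

1264 days


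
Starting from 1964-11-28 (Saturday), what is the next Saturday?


Current: Saturday
Target: Saturday
Days ahead: 7

Next Saturday: 1964-12-05


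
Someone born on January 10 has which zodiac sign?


Date: January 10
Conventional tropical zodiac dates: Capricorn from December 22 onward; Aquarius starts January 20
January 10 falls within the Capricorn range

Capricorn


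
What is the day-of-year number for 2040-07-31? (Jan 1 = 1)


Date: July 31, 2040
Days in months 1 through 6: 182
Plus 31 days in July

Day of year: 213


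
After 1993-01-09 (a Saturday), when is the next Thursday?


Current: Saturday
Target: Thursday
Days ahead: 5

Next Thursday: 1993-01-14


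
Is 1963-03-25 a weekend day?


Anchor: Jan 1, 1963. With p = 1963 - 1 = 1962: (p + p//4 - p//100 + p//400) mod 7 = (1962 + 490 - 19 + 4) mod 7 = 2437 mod 7 = 1 -> Tuesday (Mon=0 ... Sun=6)
Day of year: 84; offset = 83
Weekday index = (1 + 83) mod 7 = 0 -> Monday
Weekend days: Saturday, Sunday

No


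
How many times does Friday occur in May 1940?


May 1940 has 31 days
Anchor: Jan 1, 1940. With p = 1940 - 1 = 1939: (p + p//4 - p//100 + p//400) mod 7 = (1939 + 484 - 19 + 4) mod 7 = 2408 mod 7 = 0 -> Monday (Mon=0 ... Sun=6)
Days before May (Jan-Apr): 121; May 1 index = (0 + 121) mod 7 = 2 -> Wednesday
First Friday is May 3
Fridays: 3, 10, 17, 24, 31

5 Fridays


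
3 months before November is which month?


November is month 11
11 - 3 = 8

August


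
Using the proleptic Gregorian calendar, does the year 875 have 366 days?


Gregorian leap year rule: divisible by 4, but not by 100, unless also by 400.
875 is not divisible by 4 -> not a leap year

No


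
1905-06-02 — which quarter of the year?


Month: June (month 6)
Q1: Jan-Mar, Q2: Apr-Jun, Q3: Jul-Sep, Q4: Oct-Dec

Q2


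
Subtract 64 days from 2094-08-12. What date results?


Start: 2094-08-12, subtract 64 days
Back 12 days from August 12 reaches July 31, 2094 -> 52 left
July 2094 has 31 days -> back to June 30, 2094 -> 21 left
June 2094: 30 - 21 = 9 -> lands on June 9

Result: 2094-06-09


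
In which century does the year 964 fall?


Century = (year - 1) // 100 + 1
= (964 - 1) // 100 + 1
= 963 // 100 + 1
= 9 + 1

10th century


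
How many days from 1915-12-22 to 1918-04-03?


From 1915-12-22 to 1918-04-03
1915-12-22: days before December = 31 + 28 + 31 + 30 + 31 + 30 + 31 + 31 + 30 + 31 + 30 = 334 (1915 is not a leap year); day of year = 334 + 22 = 356
1918-04-03: days before April = 31 + 28 + 31 = 90 (1918 is not a leap year); day of year = 90 + 3 = 93
Rest of 1915: 365 - 356 = 9
Full years 1916 (366), 1917 (365): 731
Total = 9 + 731 + 93 = 833

833 days


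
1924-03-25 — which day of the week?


Date: March 25, 1924
Anchor: Jan 1, 1924. With p = 1924 - 1 = 1923: (p + p//4 - p//100 + p//400) mod 7 = (1923 + 480 - 19 + 4) mod 7 = 2388 mod 7 = 1 -> Tuesday (Mon=0 ... Sun=6)
Days before March (Jan-Feb): 60; offset = 60 + 25 - 1 = 84
Weekday index = (1 + 84) mod 7 = 1

Day of the week: Tuesday


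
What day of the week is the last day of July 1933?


July 1933 has 31 days
Anchor: Jan 1, 1933. With p = 1933 - 1 = 1932: (p + p//4 - p//100 + p//400) mod 7 = (1932 + 483 - 19 + 4) mod 7 = 2400 mod 7 = 6 -> Sunday (Mon=0 ... Sun=6)
Days before July (Jan-Jun): 181; July 1 index = (6 + 181) mod 7 = 5 -> Saturday
Last day offset: 31 - 1 = 30 days
Weekday index = (5 + 30) mod 7 = 0

Monday, July 31


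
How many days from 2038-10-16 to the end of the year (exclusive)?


Day of year: 289 of 365
Remaining = 365 - 289

76 days


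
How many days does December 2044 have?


December 2044

31 days


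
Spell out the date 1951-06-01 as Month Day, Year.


ISO 1951-06-01 parses as year=1951, month=06, day=01
Month 6 -> June

June 1, 1951


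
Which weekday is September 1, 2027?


Target: September 1, 2027
Anchor: Jan 1, 2027. With p = 2027 - 1 = 2026: (p + p//4 - p//100 + p//400) mod 7 = (2026 + 506 - 20 + 5) mod 7 = 2517 mod 7 = 4 -> Friday (Mon=0 ... Sun=6)
Days before September (Jan-Aug): 243 days
Weekday index = (4 + 243) mod 7 = 2

Wednesday


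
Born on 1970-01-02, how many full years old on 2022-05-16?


Birth: 1970-01-02
Reference: 2022-05-16
Year difference: 2022 - 1970 = 52

52 years old


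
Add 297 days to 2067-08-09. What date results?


Start: 2067-08-09, add 297 days
August 2067 has 31 days: 31 - 9 = 22 days to August 31 -> 275 left
September 2067 has 30 days -> 245 left
October 2067 has 31 days -> 214 left
November 2067 has 30 days -> 184 left
December 2067 has 31 days -> 153 left
January 2068 has 31 days -> 122 left
February 2068 has 29 days -> 93 left
March 2068 has 31 days -> 62 left
April 2068 has 30 days -> 32 left
May 2068 has 31 days -> 1 left
June 2068: 1 <= 30 -> lands on June 1

Result: 2068-06-01


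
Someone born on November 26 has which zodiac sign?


Date: November 26
Conventional tropical zodiac dates: Sagittarius from November 22 onward; Capricorn starts December 22
November 26 falls within the Sagittarius range

Sagittarius


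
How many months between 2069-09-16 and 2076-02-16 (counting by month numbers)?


From September 2069 to February 2076
7 years * 12 = 84 months, minus 7 months = 77

77 months


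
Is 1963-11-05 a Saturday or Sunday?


Anchor: Jan 1, 1963. With p = 1963 - 1 = 1962: (p + p//4 - p//100 + p//400) mod 7 = (1962 + 490 - 19 + 4) mod 7 = 2437 mod 7 = 1 -> Tuesday (Mon=0 ... Sun=6)
Day of year: 309; offset = 308
Weekday index = (1 + 308) mod 7 = 1 -> Tuesday
Weekend days: Saturday, Sunday

No


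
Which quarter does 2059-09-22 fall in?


Month: September (month 9)
Q1: Jan-Mar, Q2: Apr-Jun, Q3: Jul-Sep, Q4: Oct-Dec

Q3


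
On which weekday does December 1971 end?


December 1971 has 31 days
Anchor: Jan 1, 1971. With p = 1971 - 1 = 1970: (p + p//4 - p//100 + p//400) mod 7 = (1970 + 492 - 19 + 4) mod 7 = 2447 mod 7 = 4 -> Friday (Mon=0 ... Sun=6)
Days before December (Jan-Nov): 334; December 1 index = (4 + 334) mod 7 = 2 -> Wednesday
Last day offset: 31 - 1 = 30 days
Weekday index = (2 + 30) mod 7 = 4

Friday, December 31


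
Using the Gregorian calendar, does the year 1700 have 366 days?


Gregorian leap year rule: divisible by 4, but not by 100, unless also by 400.
1700 is divisible by 100 but not 400 -> not a leap year

No


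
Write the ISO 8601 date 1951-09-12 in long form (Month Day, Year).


ISO 1951-09-12 parses as year=1951, month=09, day=12
Month 9 -> September

September 12, 1951


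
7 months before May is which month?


May is month 5
5 - 7 = -2; wrap: -2 + 12 = 10

October


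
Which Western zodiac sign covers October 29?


Date: October 29
Conventional tropical zodiac dates: Scorpio from October 23 onward; Sagittarius starts November 22
October 29 falls within the Scorpio range

Scorpio


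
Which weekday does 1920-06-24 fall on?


Date: June 24, 1920
Anchor: Jan 1, 1920. With p = 1920 - 1 = 1919: (p + p//4 - p//100 + p//400) mod 7 = (1919 + 479 - 19 + 4) mod 7 = 2383 mod 7 = 3 -> Thursday (Mon=0 ... Sun=6)
Days before June (Jan-May): 152; offset = 152 + 24 - 1 = 175
Weekday index = (3 + 175) mod 7 = 3

Day of the week: Thursday


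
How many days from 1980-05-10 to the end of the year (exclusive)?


Day of year: 131 of 366
Remaining = 366 - 131

235 days


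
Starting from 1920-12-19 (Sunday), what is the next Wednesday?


Current: Sunday
Target: Wednesday
Days ahead: 3

Next Wednesday: 1920-12-22


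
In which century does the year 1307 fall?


Century = (year - 1) // 100 + 1
= (1307 - 1) // 100 + 1
= 1306 // 100 + 1
= 13 + 1

14th century


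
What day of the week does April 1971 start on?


Target: April 1, 1971
Anchor: Jan 1, 1971. With p = 1971 - 1 = 1970: (p + p//4 - p//100 + p//400) mod 7 = (1970 + 492 - 19 + 4) mod 7 = 2447 mod 7 = 4 -> Friday (Mon=0 ... Sun=6)
Days before April (Jan-Mar): 90 days
Weekday index = (4 + 90) mod 7 = 3

Thursday


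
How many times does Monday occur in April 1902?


April 1902 has 30 days
Anchor: Jan 1, 1902. With p = 1902 - 1 = 1901: (p + p//4 - p//100 + p//400) mod 7 = (1901 + 475 - 19 + 4) mod 7 = 2361 mod 7 = 2 -> Wednesday (Mon=0 ... Sun=6)
Days before April (Jan-Mar): 90; April 1 index = (2 + 90) mod 7 = 1 -> Tuesday
First Monday is April 7
Mondays: 7, 14, 21, 28

4 Mondays


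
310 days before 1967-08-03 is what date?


Start: 1967-08-03, subtract 310 days
Back 3 days from August 3 reaches July 31, 1967 -> 307 left
July 1967 has 31 days -> back to June 30, 1967 -> 276 left
June 1967 has 30 days -> back to May 31, 1967 -> 246 left
May 1967 has 31 days -> back to April 30, 1967 -> 215 left
April 1967 has 30 days -> back to March 31, 1967 -> 185 left
March 1967 has 31 days -> back to February 28, 1967 -> 154 left
February 1967 has 28 days -> back to January 31, 1967 -> 126 left
January 1967 has 31 days -> back to December 31, 1966 -> 95 left
December 1966 has 31 days -> back to November 30, 1966 -> 64 left
November 1966 has 30 days -> back to October 31, 1966 -> 34 left
October 1966 has 31 days -> back to September 30, 1966 -> 3 left
September 1966: 30 - 3 = 27 -> lands on September 27

Result: 1966-09-27


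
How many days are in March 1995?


March 1995

31 days


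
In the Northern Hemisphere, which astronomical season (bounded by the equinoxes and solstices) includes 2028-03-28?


Date: March 28
Astronomical Spring (approx.; exact equinox/solstice day varies by year): March 20 to June 20
March 28 falls within the Spring window

Spring


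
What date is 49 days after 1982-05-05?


Start: 1982-05-05, add 49 days
May 1982 has 31 days: 31 - 5 = 26 days to May 31 -> 23 left
June 1982: 23 <= 30 -> lands on June 23

Result: 1982-06-23


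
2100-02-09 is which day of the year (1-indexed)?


Date: February 9, 2100
Days in months 1 through 1: 31
Plus 9 days in February

Day of year: 40


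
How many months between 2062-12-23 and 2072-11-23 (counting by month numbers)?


From December 2062 to November 2072
10 years * 12 = 120 months, minus 1 month = 119

119 months


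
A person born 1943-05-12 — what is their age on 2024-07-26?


Birth: 1943-05-12
Reference: 2024-07-26
Year difference: 2024 - 1943 = 81

81 years old


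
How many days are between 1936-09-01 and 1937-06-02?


From 1936-09-01 to 1937-06-02
1936-09-01: days before September = 31 + 29 + 31 + 30 + 31 + 30 + 31 + 31 = 244 (1936 is a leap year); day of year = 244 + 1 = 245
1937-06-02: days before June = 31 + 28 + 31 + 30 + 31 = 151 (1937 is not a leap year); day of year = 151 + 2 = 153
Rest of 1936: 366 - 245 = 121
Total = 121 + 153 = 274

274 days


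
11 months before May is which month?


May is month 5
5 - 11 = -6; wrap: -6 + 12 = 6

June


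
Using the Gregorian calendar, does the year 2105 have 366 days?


Gregorian leap year rule: divisible by 4, but not by 100, unless also by 400.
2105 is not divisible by 4 -> not a leap year

No


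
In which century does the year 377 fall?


Century = (year - 1) // 100 + 1
= (377 - 1) // 100 + 1
= 376 // 100 + 1
= 3 + 1

4th century


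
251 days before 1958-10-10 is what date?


Start: 1958-10-10, subtract 251 days
Back 10 days from October 10 reaches September 30, 1958 -> 241 left
September 1958 has 30 days -> back to August 31, 1958 -> 211 left
August 1958 has 31 days -> back to July 31, 1958 -> 180 left
July 1958 has 31 days -> back to June 30, 1958 -> 149 left
June 1958 has 30 days -> back to May 31, 1958 -> 119 left
May 1958 has 31 days -> back to April 30, 1958 -> 88 left
April 1958 has 30 days -> back to March 31, 1958 -> 58 left
March 1958 has 31 days -> back to February 28, 1958 -> 27 left
February 1958: 28 - 27 = 1 -> lands on February 1

Result: 1958-02-01


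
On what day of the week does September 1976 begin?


Target: September 1, 1976
Anchor: Jan 1, 1976. With p = 1976 - 1 = 1975: (p + p//4 - p//100 + p//400) mod 7 = (1975 + 493 - 19 + 4) mod 7 = 2453 mod 7 = 3 -> Thursday (Mon=0 ... Sun=6)
Days before September (Jan-Aug): 244 days
Weekday index = (3 + 244) mod 7 = 2

Wednesday


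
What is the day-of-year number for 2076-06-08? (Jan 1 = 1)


Date: June 8, 2076
Days in months 1 through 5: 152
Plus 8 days in June

Day of year: 160


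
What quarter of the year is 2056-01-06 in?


Month: January (month 1)
Q1: Jan-Mar, Q2: Apr-Jun, Q3: Jul-Sep, Q4: Oct-Dec

Q1


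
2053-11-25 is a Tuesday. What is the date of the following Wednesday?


Current: Tuesday
Target: Wednesday
Days ahead: 1

Next Wednesday: 2053-11-26


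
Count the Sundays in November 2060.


November 2060 has 30 days
Anchor: Jan 1, 2060. With p = 2060 - 1 = 2059: (p + p//4 - p//100 + p//400) mod 7 = (2059 + 514 - 20 + 5) mod 7 = 2558 mod 7 = 3 -> Thursday (Mon=0 ... Sun=6)
Days before November (Jan-Oct): 305; November 1 index = (3 + 305) mod 7 = 0 -> Monday
First Sunday is November 7
Sundays: 7, 14, 21, 28

4 Sundays


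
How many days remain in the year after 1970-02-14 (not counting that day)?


Day of year: 45 of 365
Remaining = 365 - 45

320 days


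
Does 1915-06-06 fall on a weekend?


Anchor: Jan 1, 1915. With p = 1915 - 1 = 1914: (p + p//4 - p//100 + p//400) mod 7 = (1914 + 478 - 19 + 4) mod 7 = 2377 mod 7 = 4 -> Friday (Mon=0 ... Sun=6)
Day of year: 157; offset = 156
Weekday index = (4 + 156) mod 7 = 6 -> Sunday
Weekend days: Saturday, Sunday

Yes


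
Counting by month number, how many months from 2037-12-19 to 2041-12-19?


From December 2037 to December 2041
4 years * 12 = 48 months = 48

48 months


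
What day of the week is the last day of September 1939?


September 1939 has 30 days
Anchor: Jan 1, 1939. With p = 1939 - 1 = 1938: (p + p//4 - p//100 + p//400) mod 7 = (1938 + 484 - 19 + 4) mod 7 = 2407 mod 7 = 6 -> Sunday (Mon=0 ... Sun=6)
Days before September (Jan-Aug): 243; September 1 index = (6 + 243) mod 7 = 4 -> Friday
Last day offset: 30 - 1 = 29 days
Weekday index = (4 + 29) mod 7 = 5

Saturday, September 30


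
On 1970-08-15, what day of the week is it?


Date: August 15, 1970
Anchor: Jan 1, 1970. With p = 1970 - 1 = 1969: (p + p//4 - p//100 + p//400) mod 7 = (1969 + 492 - 19 + 4) mod 7 = 2446 mod 7 = 3 -> Thursday (Mon=0 ... Sun=6)
Days before August (Jan-Jul): 212; offset = 212 + 15 - 1 = 226
Weekday index = (3 + 226) mod 7 = 5

Day of the week: Saturday


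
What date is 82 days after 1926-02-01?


Start: 1926-02-01, add 82 days
February 1926 has 28 days: 28 - 1 = 27 days to February 28 -> 55 left
March 1926 has 31 days -> 24 left
April 1926: 24 <= 30 -> lands on April 24

Result: 1926-04-24


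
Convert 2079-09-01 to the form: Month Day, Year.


ISO 2079-09-01 parses as year=2079, month=09, day=01
Month 9 -> September

September 1, 2079


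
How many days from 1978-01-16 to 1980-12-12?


From 1978-01-16 to 1980-12-12
1978-01-16: day of year = 16
1980-12-12: days before December = 31 + 29 + 31 + 30 + 31 + 30 + 31 + 31 + 30 + 31 + 30 = 335 (1980 is a leap year); day of year = 335 + 12 = 347
Rest of 1978: 365 - 16 = 349
Full years 1979 (365): 365
Total = 349 + 365 + 347 = 1061

1061 days


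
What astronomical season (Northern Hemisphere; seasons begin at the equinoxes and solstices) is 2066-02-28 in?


Date: February 28
Astronomical Winter (approx.; exact equinox/solstice day varies by year): December 21 to March 19
February 28 falls within the Winter window

Winter


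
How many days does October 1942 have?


October 1942

31 days


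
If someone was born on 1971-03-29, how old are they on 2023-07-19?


Birth: 1971-03-29
Reference: 2023-07-19
Year difference: 2023 - 1971 = 52

52 years old


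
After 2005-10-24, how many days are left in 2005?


Day of year: 297 of 365
Remaining = 365 - 297

68 days


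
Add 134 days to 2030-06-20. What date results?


Start: 2030-06-20, add 134 days
June 2030 has 30 days: 30 - 20 = 10 days to June 30 -> 124 left
July 2030 has 31 days -> 93 left
August 2030 has 31 days -> 62 left
September 2030 has 30 days -> 32 left
October 2030 has 31 days -> 1 left
November 2030: 1 <= 30 -> lands on November 1

Result: 2030-11-01


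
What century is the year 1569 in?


Century = (year - 1) // 100 + 1
= (1569 - 1) // 100 + 1
= 1568 // 100 + 1
= 15 + 1

16th century


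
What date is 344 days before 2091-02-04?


Start: 2091-02-04, subtract 344 days
Back 4 days from February 4 reaches January 31, 2091 -> 340 left
January 2091 has 31 days -> back to December 31, 2090 -> 309 left
December 2090 has 31 days -> back to November 30, 2090 -> 278 left
November 2090 has 30 days -> back to October 31, 2090 -> 248 left
October 2090 has 31 days -> back to September 30, 2090 -> 217 left
September 2090 has 30 days -> back to August 31, 2090 -> 187 left
August 2090 has 31 days -> back to July 31, 2090 -> 156 left
July 2090 has 31 days -> back to June 30, 2090 -> 125 left
June 2090 has 30 days -> back to May 31, 2090 -> 95 left
May 2090 has 31 days -> back to April 30, 2090 -> 64 left
April 2090 has 30 days -> back to March 31, 2090 -> 34 left
March 2090 has 31 days -> back to February 28, 2090 -> 3 left
February 2090: 28 - 3 = 25 -> lands on February 25

Result: 2090-02-25


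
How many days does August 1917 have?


August 1917

31 days


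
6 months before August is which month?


August is month 8
8 - 6 = 2

February


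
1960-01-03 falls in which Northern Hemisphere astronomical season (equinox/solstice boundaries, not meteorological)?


Date: January 3
Astronomical Winter (approx.; exact equinox/solstice day varies by year): December 21 to March 19
January 3 falls within the Winter window

Winter


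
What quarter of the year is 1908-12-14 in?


Month: December (month 12)
Q1: Jan-Mar, Q2: Apr-Jun, Q3: Jul-Sep, Q4: Oct-Dec

Q4


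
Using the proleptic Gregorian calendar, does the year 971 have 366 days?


Gregorian leap year rule: divisible by 4, but not by 100, unless also by 400.
971 is not divisible by 4 -> not a leap year

No


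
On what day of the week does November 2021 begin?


Target: November 1, 2021
Anchor: Jan 1, 2021. With p = 2021 - 1 = 2020: (p + p//4 - p//100 + p//400) mod 7 = (2020 + 505 - 20 + 5) mod 7 = 2510 mod 7 = 4 -> Friday (Mon=0 ... Sun=6)
Days before November (Jan-Oct): 304 days
Weekday index = (4 + 304) mod 7 = 0

Monday


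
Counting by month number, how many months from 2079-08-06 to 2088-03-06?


From August 2079 to March 2088
9 years * 12 = 108 months, minus 5 months = 103

103 months


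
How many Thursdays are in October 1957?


October 1957 has 31 days
Anchor: Jan 1, 1957. With p = 1957 - 1 = 1956: (p + p//4 - p//100 + p//400) mod 7 = (1956 + 489 - 19 + 4) mod 7 = 2430 mod 7 = 1 -> Tuesday (Mon=0 ... Sun=6)
Days before October (Jan-Sep): 273; October 1 index = (1 + 273) mod 7 = 1 -> Tuesday
First Thursday is October 3
Thursdays: 3, 10, 17, 24, 31

5 Thursdays


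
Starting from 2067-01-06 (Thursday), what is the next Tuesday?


Current: Thursday
Target: Tuesday
Days ahead: 5

Next Tuesday: 2067-01-11


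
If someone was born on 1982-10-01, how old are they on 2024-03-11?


Birth: 1982-10-01
Reference: 2024-03-11
Year difference: 2024 - 1982 = 42
Birthday not yet reached in 2024, subtract 1

41 years old


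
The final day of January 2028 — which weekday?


January 2028 has 31 days
Anchor: Jan 1, 2028. With p = 2028 - 1 = 2027: (p + p//4 - p//100 + p//400) mod 7 = (2027 + 506 - 20 + 5) mod 7 = 2518 mod 7 = 5 -> Saturday (Mon=0 ... Sun=6)
January 1 is the anchor itself -> Saturday
Last day offset: 31 - 1 = 30 days
Weekday index = (5 + 30) mod 7 = 0

Monday, January 31


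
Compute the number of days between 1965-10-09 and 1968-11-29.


From 1965-10-09 to 1968-11-29
1965-10-09: days before October = 31 + 28 + 31 + 30 + 31 + 30 + 31 + 31 + 30 = 273 (1965 is not a leap year); day of year = 273 + 9 = 282
1968-11-29: days before November = 31 + 29 + 31 + 30 + 31 + 30 + 31 + 31 + 30 + 31 = 305 (1968 is a leap year); day of year = 305 + 29 = 334
Rest of 1965: 365 - 282 = 83
Full years 1966 (365), 1967 (365): 730
Total = 83 + 730 + 334 = 1147

1147 days


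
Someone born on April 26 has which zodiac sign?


Date: April 26
Conventional tropical zodiac dates: Taurus from April 20 onward; Gemini starts May 21
April 26 falls within the Taurus range

Taurus


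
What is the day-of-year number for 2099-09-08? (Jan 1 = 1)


Date: September 8, 2099
Days in months 1 through 8: 243
Plus 8 days in September

Day of year: 251


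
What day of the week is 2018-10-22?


Date: October 22, 2018
Anchor: Jan 1, 2018. With p = 2018 - 1 = 2017: (p + p//4 - p//100 + p//400) mod 7 = (2017 + 504 - 20 + 5) mod 7 = 2506 mod 7 = 0 -> Monday (Mon=0 ... Sun=6)
Days before October (Jan-Sep): 273; offset = 273 + 22 - 1 = 294
Weekday index = (0 + 294) mod 7 = 0

Day of the week: Monday


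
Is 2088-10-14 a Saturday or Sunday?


Anchor: Jan 1, 2088. With p = 2088 - 1 = 2087: (p + p//4 - p//100 + p//400) mod 7 = (2087 + 521 - 20 + 5) mod 7 = 2593 mod 7 = 3 -> Thursday (Mon=0 ... Sun=6)
Day of year: 288; offset = 287
Weekday index = (3 + 287) mod 7 = 3 -> Thursday
Weekend days: Saturday, Sunday

No


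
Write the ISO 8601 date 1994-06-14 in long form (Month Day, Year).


ISO 1994-06-14 parses as year=1994, month=06, day=14
Month 6 -> June

June 14, 1994


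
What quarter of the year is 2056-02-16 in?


Month: February (month 2)
Q1: Jan-Mar, Q2: Apr-Jun, Q3: Jul-Sep, Q4: Oct-Dec

Q1


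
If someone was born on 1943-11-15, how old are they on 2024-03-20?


Birth: 1943-11-15
Reference: 2024-03-20
Year difference: 2024 - 1943 = 81
Birthday not yet reached in 2024, subtract 1

80 years old


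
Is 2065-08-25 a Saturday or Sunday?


Anchor: Jan 1, 2065. With p = 2065 - 1 = 2064: (p + p//4 - p//100 + p//400) mod 7 = (2064 + 516 - 20 + 5) mod 7 = 2565 mod 7 = 3 -> Thursday (Mon=0 ... Sun=6)
Day of year: 237; offset = 236
Weekday index = (3 + 236) mod 7 = 1 -> Tuesday
Weekend days: Saturday, Sunday

No


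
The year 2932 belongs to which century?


Century = (year - 1) // 100 + 1
= (2932 - 1) // 100 + 1
= 2931 // 100 + 1
= 29 + 1

30th century


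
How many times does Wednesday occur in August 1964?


August 1964 has 31 days
Anchor: Jan 1, 1964. With p = 1964 - 1 = 1963: (p + p//4 - p//100 + p//400) mod 7 = (1963 + 490 - 19 + 4) mod 7 = 2438 mod 7 = 2 -> Wednesday (Mon=0 ... Sun=6)
Days before August (Jan-Jul): 213; August 1 index = (2 + 213) mod 7 = 5 -> Saturday
First Wednesday is August 5
Wednesdays: 5, 12, 19, 26

4 Wednesdays


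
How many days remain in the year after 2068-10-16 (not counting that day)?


Day of year: 290 of 366
Remaining = 366 - 290

76 days


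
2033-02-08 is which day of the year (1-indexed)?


Date: February 8, 2033
Days in months 1 through 1: 31
Plus 8 days in February

Day of year: 39


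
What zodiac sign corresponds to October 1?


Date: October 1
Conventional tropical zodiac dates: Libra from September 23 onward; Scorpio starts October 23
October 1 falls within the Libra range

Libra


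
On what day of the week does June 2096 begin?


Target: June 1, 2096
Anchor: Jan 1, 2096. With p = 2096 - 1 = 2095: (p + p//4 - p//100 + p//400) mod 7 = (2095 + 523 - 20 + 5) mod 7 = 2603 mod 7 = 6 -> Sunday (Mon=0 ... Sun=6)
Days before June (Jan-May): 152 days
Weekday index = (6 + 152) mod 7 = 4

Friday


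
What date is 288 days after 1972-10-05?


Start: 1972-10-05, add 288 days
October 1972 has 31 days: 31 - 5 = 26 days to October 31 -> 262 left
November 1972 has 30 days -> 232 left
December 1972 has 31 days -> 201 left
January 1973 has 31 days -> 170 left
February 1973 has 28 days -> 142 left
March 1973 has 31 days -> 111 left
April 1973 has 30 days -> 81 left
May 1973 has 31 days -> 50 left
June 1973 has 30 days -> 20 left
July 1973: 20 <= 31 -> lands on July 20

Result: 1973-07-20


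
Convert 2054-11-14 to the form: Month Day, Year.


ISO 2054-11-14 parses as year=2054, month=11, day=14
Month 11 -> November

November 14, 2054


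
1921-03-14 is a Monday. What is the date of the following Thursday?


Current: Monday
Target: Thursday
Days ahead: 3

Next Thursday: 1921-03-17


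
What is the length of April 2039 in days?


April 2039

30 days


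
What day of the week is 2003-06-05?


Date: June 5, 2003
Anchor: Jan 1, 2003. With p = 2003 - 1 = 2002: (p + p//4 - p//100 + p//400) mod 7 = (2002 + 500 - 20 + 5) mod 7 = 2487 mod 7 = 2 -> Wednesday (Mon=0 ... Sun=6)
Days before June (Jan-May): 151; offset = 151 + 5 - 1 = 155
Weekday index = (2 + 155) mod 7 = 3

Day of the week: Thursday


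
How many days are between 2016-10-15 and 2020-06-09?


From 2016-10-15 to 2020-06-09
2016-10-15: days before October = 31 + 29 + 31 + 30 + 31 + 30 + 31 + 31 + 30 = 274 (2016 is a leap year); day of year = 274 + 15 = 289
2020-06-09: days before June = 31 + 29 + 31 + 30 + 31 = 152 (2020 is a leap year); day of year = 152 + 9 = 161
Rest of 2016: 366 - 289 = 77
Full years 2017 (365), 2018 (365), 2019 (365): 1095
Total = 77 + 1095 + 161 = 1333

1333 days


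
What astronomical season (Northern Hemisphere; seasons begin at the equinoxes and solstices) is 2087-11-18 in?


Date: November 18
Astronomical Autumn (approx.; exact equinox/solstice day varies by year): September 22 to December 20
November 18 falls within the Autumn window

Autumn


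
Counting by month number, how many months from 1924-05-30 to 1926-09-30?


From May 1924 to September 1926
2 years * 12 = 24 months, plus 4 months = 28

28 months


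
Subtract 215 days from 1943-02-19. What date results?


Start: 1943-02-19, subtract 215 days
Back 19 days from February 19 reaches January 31, 1943 -> 196 left
January 1943 has 31 days -> back to December 31, 1942 -> 165 left
December 1942 has 31 days -> back to November 30, 1942 -> 134 left
November 1942 has 30 days -> back to October 31, 1942 -> 104 left
October 1942 has 31 days -> back to September 30, 1942 -> 73 left
September 1942 has 30 days -> back to August 31, 1942 -> 43 left
August 1942 has 31 days -> back to July 31, 1942 -> 12 left
July 1942: 31 - 12 = 19 -> lands on July 19

Result: 1942-07-19


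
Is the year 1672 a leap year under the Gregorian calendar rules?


Gregorian leap year rule: divisible by 4, but not by 100, unless also by 400.
1672 is divisible by 4 but not 100 -> leap year

Yes


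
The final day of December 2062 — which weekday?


December 2062 has 31 days
Anchor: Jan 1, 2062. With p = 2062 - 1 = 2061: (p + p//4 - p//100 + p//400) mod 7 = (2061 + 515 - 20 + 5) mod 7 = 2561 mod 7 = 6 -> Sunday (Mon=0 ... Sun=6)
Days before December (Jan-Nov): 334; December 1 index = (6 + 334) mod 7 = 4 -> Friday
Last day offset: 31 - 1 = 30 days
Weekday index = (4 + 30) mod 7 = 6

Sunday, December 31


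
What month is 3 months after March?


March is month 3
3 + 3 = 6

June


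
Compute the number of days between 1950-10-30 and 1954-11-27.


From 1950-10-30 to 1954-11-27
1950-10-30: days before October = 31 + 28 + 31 + 30 + 31 + 30 + 31 + 31 + 30 = 273 (1950 is not a leap year); day of year = 273 + 30 = 303
1954-11-27: days before November = 31 + 28 + 31 + 30 + 31 + 30 + 31 + 31 + 30 + 31 = 304 (1954 is not a leap year); day of year = 304 + 27 = 331
Rest of 1950: 365 - 303 = 62
Full years 1951 (365), 1952 (366), 1953 (365): 1096
Total = 62 + 1096 + 331 = 1489

1489 days


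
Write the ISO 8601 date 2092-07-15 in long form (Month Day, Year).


ISO 2092-07-15 parses as year=2092, month=07, day=15
Month 7 -> July

July 15, 2092


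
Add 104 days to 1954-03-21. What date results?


Start: 1954-03-21, add 104 days
March 1954 has 31 days: 31 - 21 = 10 days to March 31 -> 94 left
April 1954 has 30 days -> 64 left
May 1954 has 31 days -> 33 left
June 1954 has 30 days -> 3 left
July 1954: 3 <= 31 -> lands on July 3

Result: 1954-07-03


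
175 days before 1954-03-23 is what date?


Start: 1954-03-23, subtract 175 days
Back 23 days from March 23 reaches February 28, 1954 -> 152 left
February 1954 has 28 days -> back to January 31, 1954 -> 124 left
January 1954 has 31 days -> back to December 31, 1953 -> 93 left
December 1953 has 31 days -> back to November 30, 1953 -> 62 left
November 1953 has 30 days -> back to October 31, 1953 -> 32 left
October 1953 has 31 days -> back to September 30, 1953 -> 1 left
September 1953: 30 - 1 = 29 -> lands on September 29

Result: 1953-09-29


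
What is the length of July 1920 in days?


July 1920

31 days


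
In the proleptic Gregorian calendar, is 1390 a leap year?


Gregorian leap year rule: divisible by 4, but not by 100, unless also by 400.
1390 is not divisible by 4 -> not a leap year

No


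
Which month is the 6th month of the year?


Month 6 of 12

June


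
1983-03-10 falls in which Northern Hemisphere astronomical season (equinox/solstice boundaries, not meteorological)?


Date: March 10
Astronomical Winter (approx.; exact equinox/solstice day varies by year): December 21 to March 19
March 10 falls within the Winter window

Winter


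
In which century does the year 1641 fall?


Century = (year - 1) // 100 + 1
= (1641 - 1) // 100 + 1
= 1640 // 100 + 1
= 16 + 1

17th century


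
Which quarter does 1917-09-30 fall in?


Month: September (month 9)
Q1: Jan-Mar, Q2: Apr-Jun, Q3: Jul-Sep, Q4: Oct-Dec

Q3


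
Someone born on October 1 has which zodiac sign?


Date: October 1
Conventional tropical zodiac dates: Libra from September 23 onward; Scorpio starts October 23
October 1 falls within the Libra range

Libra


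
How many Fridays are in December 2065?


December 2065 has 31 days
Anchor: Jan 1, 2065. With p = 2065 - 1 = 2064: (p + p//4 - p//100 + p//400) mod 7 = (2064 + 516 - 20 + 5) mod 7 = 2565 mod 7 = 3 -> Thursday (Mon=0 ... Sun=6)
Days before December (Jan-Nov): 334; December 1 index = (3 + 334) mod 7 = 1 -> Tuesday
First Friday is December 4
Fridays: 4, 11, 18, 25

4 Fridays


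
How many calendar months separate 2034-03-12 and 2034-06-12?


From March 2034 to June 2034
0 years * 12 = 0 months, plus 3 months = 3

3 months


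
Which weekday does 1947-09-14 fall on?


Date: September 14, 1947
Anchor: Jan 1, 1947. With p = 1947 - 1 = 1946: (p + p//4 - p//100 + p//400) mod 7 = (1946 + 486 - 19 + 4) mod 7 = 2417 mod 7 = 2 -> Wednesday (Mon=0 ... Sun=6)
Days before September (Jan-Aug): 243; offset = 243 + 14 - 1 = 256
Weekday index = (2 + 256) mod 7 = 6

Day of the week: Sunday
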